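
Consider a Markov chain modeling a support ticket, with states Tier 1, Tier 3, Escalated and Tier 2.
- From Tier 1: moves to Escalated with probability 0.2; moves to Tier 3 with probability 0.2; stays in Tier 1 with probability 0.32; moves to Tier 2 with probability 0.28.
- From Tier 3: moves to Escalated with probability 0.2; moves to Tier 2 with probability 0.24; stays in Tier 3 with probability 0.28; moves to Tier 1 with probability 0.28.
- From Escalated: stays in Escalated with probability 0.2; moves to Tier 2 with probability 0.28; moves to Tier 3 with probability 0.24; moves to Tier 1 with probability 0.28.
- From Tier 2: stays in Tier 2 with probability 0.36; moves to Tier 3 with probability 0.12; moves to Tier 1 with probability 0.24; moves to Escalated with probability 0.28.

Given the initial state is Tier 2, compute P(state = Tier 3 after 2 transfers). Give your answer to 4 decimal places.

0.1920

Propagate the distribution vector 2 transfers from Tier 2.
After 0 transfers: (0.0000, 0.0000, 0.0000, 1.0000)
After 1 transfer: (0.2400, 0.1200, 0.2800, 0.3600)
After 2 transfers: (0.2752, 0.1920, 0.2288, 0.3040)
P(in Tier 3 after 2 transfers) = 0.1920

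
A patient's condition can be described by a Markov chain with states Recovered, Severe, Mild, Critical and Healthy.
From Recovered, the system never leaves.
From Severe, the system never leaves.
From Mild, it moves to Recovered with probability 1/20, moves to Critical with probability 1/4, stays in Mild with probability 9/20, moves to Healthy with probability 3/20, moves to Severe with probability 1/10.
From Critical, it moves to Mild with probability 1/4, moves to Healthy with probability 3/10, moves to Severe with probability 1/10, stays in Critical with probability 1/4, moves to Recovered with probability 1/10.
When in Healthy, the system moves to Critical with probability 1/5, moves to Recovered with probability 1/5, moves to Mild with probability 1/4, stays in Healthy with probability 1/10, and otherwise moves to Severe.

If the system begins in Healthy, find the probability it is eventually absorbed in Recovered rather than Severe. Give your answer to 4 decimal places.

0.4355

Let h(s) be the probability of absorption at Recovered starting from transient state s. Then h(Recovered) = 1 and h(Severe) = 0. By first-step analysis:
h(Mild) = 0.05·1 + 0.1·0 + 0.45·h(Mild) + 0.25·h(Critical) + 0.15·h(Healthy)
h(Critical) = 0.1·1 + 0.1·0 + 0.25·h(Mild) + 0.25·h(Critical) + 0.3·h(Healthy)
h(Healthy) = 0.2·1 + 0.25·0 + 0.25·h(Mild) + 0.2·h(Critical) + 0.1·h(Healthy)
Solving: h(Mild) = 0.4119, h(Critical) = 0.4448, h(Healthy) = 0.4355.
Starting from Healthy, the probability is 0.4355.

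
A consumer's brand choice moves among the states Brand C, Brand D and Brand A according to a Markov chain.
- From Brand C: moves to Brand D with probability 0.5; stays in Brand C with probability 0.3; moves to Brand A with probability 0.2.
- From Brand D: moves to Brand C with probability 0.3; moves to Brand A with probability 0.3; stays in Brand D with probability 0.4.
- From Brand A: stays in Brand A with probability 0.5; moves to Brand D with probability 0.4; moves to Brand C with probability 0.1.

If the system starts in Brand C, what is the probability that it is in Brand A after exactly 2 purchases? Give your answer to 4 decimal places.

Sum over the intermediate state after 1 purchase:
P = P(Brand C→Brand C)·P(Brand C→Brand A) + P(Brand C→Brand D)·P(Brand D→Brand A) + P(Brand C→Brand A)·P(Brand A→Brand A)
  = 0.3×0.2 + 0.5×0.3 + 0.2×0.5
  = 0.0600 + 0.1500 + 0.1000 = 0.3100

0.3100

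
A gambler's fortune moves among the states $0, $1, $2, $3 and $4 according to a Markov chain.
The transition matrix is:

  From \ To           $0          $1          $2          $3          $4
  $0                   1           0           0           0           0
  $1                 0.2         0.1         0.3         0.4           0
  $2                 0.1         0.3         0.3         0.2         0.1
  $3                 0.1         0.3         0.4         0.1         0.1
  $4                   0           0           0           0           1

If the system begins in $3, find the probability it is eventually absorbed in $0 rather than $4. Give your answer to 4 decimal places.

0.6250

Let h(s) be the probability of absorption at $0 starting from transient state s. Then h($0) = 1 and h($4) = 0. By first-step analysis:
h($1) = 0.2·1 + 0.1·h($1) + 0.3·h($2) + 0.4·h($3)
h($2) = 0.1·1 + 0.3·h($1) + 0.3·h($2) + 0.2·h($3) + 0.1·0
h($3) = 0.1·1 + 0.3·h($1) + 0.4·h($2) + 0.1·h($3) + 0.1·0
Solving: h($1) = 0.7083, h($2) = 0.6250, h($3) = 0.6250.
Starting from $3, the probability is 0.6250.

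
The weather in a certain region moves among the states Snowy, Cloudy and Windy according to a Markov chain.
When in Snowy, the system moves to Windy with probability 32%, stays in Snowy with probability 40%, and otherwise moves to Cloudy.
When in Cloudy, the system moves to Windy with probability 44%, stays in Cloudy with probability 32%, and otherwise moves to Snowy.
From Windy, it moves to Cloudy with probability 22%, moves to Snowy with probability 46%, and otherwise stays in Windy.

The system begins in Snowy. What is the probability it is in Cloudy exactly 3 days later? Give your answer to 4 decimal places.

0.2697

Propagate the distribution vector 3 days from Snowy.
After 0 days: (1.0000, 0.0000, 0.0000)
After 1 day: (0.4000, 0.2800, 0.3200)
After 2 days: (0.3744, 0.2720, 0.3536)
After 3 days: (0.3777, 0.2697, 0.3526)
P(in Cloudy after 3 days) = 0.2697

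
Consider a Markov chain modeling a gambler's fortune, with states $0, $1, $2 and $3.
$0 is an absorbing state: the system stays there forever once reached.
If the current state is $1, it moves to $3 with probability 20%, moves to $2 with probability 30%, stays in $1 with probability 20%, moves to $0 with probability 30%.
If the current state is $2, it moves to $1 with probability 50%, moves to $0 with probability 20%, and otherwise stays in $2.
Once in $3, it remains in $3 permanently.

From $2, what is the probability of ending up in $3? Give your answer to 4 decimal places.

Let h(s) be the probability of absorption at $3 starting from transient state s. Then h($3) = 1 and h($0) = 0. By first-step analysis:
h($1) = 0.3·0 + 0.2·h($1) + 0.3·h($2) + 0.2·1
h($2) = 0.2·0 + 0.5·h($1) + 0.3·h($2)
Solving: h($1) = 0.3415, h($2) = 0.2439.
Starting from $2, the probability is 0.2439.

0.2439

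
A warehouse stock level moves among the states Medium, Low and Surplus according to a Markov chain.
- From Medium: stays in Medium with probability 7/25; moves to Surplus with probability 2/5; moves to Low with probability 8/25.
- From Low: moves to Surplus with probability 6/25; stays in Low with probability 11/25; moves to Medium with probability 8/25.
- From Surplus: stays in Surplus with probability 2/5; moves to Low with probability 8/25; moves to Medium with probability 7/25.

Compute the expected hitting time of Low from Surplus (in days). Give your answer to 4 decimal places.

Let t(s) be the expected number of days to first reach Low from state s, with t(Low) = 0. Conditioning on the first day:
t(Medium) = 1 + 0.28·t(Medium) + 0.4·t(Surplus)
t(Surplus) = 1 + 0.28·t(Medium) + 0.4·t(Surplus)
Solving: t(Medium) = 3.1250, t(Surplus) = 3.1250.
Expected days from Surplus to Low: 3.1250.

3.1250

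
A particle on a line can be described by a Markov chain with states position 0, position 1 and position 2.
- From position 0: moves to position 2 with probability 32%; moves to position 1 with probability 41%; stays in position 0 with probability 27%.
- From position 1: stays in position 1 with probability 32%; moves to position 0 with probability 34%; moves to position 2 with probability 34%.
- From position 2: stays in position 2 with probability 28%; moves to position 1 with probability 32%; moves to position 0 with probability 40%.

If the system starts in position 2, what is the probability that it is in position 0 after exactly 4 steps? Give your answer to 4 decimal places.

0.3354

Propagate the distribution vector 4 steps from position 2.
After 0 steps: (0.0000, 0.0000, 1.0000)
After 1 step: (0.4000, 0.3200, 0.2800)
After 2 steps: (0.3288, 0.3560, 0.3152)
After 3 steps: (0.3359, 0.3496, 0.3145)
After 4 steps: (0.3354, 0.3502, 0.3144)
P(in position 0 after 4 steps) = 0.3354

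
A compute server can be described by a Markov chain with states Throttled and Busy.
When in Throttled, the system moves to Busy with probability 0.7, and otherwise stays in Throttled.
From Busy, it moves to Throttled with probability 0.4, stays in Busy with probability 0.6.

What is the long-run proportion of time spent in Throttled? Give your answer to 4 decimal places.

0.3636

Let the stationary distribution be π with π = πP and π_1 + π_2 = 1.
π_1 = 0.3·π_1 + 0.4·π_2
Solving with the normalization constraint gives π = (0.3636, 0.6364).
So the stationary probability of Throttled is 0.3636.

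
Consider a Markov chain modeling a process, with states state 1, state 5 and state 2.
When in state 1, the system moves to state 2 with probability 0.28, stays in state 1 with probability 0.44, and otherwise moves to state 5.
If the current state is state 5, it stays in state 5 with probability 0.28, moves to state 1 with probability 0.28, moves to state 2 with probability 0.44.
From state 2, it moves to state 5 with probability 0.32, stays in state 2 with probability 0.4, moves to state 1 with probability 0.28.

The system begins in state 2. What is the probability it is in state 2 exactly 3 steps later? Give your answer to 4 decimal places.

Propagate the distribution vector 3 steps from state 2.
After 0 steps: (0.0000, 0.0000, 1.0000)
After 1 step: (0.2800, 0.3200, 0.4000)
After 2 steps: (0.3248, 0.2960, 0.3792)
After 3 steps: (0.3320, 0.2952, 0.3729)
P(in state 2 after 3 steps) = 0.3729

0.3729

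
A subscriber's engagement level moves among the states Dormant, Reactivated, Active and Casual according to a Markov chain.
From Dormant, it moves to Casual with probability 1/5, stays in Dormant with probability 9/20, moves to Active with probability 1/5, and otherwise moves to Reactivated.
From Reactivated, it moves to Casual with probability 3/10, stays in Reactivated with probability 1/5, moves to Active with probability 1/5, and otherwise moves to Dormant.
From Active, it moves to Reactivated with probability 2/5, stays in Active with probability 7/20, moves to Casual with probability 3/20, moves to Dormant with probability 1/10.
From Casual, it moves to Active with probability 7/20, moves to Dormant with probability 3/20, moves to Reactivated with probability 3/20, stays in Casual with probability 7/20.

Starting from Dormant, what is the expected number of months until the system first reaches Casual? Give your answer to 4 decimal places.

Let t(s) be the expected number of months to first reach Casual from state s, with t(Casual) = 0. Conditioning on the first month:
t(Dormant) = 1 + 0.45·t(Dormant) + 0.15·t(Reactivated) + 0.2·t(Active)
t(Reactivated) = 1 + 0.3·t(Dormant) + 0.2·t(Reactivated) + 0.2·t(Active)
t(Active) = 1 + 0.1·t(Dormant) + 0.4·t(Reactivated) + 0.35·t(Active)
Solving: t(Dormant) = 4.7570, t(Reactivated) = 4.2563, t(Active) = 4.8895.
Expected months from Dormant to Casual: 4.7570.

4.7570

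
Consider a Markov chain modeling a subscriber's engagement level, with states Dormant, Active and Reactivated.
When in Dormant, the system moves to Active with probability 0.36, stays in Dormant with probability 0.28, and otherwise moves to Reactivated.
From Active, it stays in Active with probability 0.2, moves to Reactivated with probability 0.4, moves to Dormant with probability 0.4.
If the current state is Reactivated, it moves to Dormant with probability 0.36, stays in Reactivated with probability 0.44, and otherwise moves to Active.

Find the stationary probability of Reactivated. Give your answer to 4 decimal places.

Let the stationary distribution be π with π = πP and π_1 + π_2 + π_3 = 1.
π_1 = 0.28·π_1 + 0.4·π_2 + 0.36·π_3
π_2 = 0.36·π_1 + 0.2·π_2 + 0.2·π_3
Solving with the normalization constraint gives π = (0.3428, 0.2548, 0.4024).
So the stationary probability of Reactivated is 0.4024.

0.4024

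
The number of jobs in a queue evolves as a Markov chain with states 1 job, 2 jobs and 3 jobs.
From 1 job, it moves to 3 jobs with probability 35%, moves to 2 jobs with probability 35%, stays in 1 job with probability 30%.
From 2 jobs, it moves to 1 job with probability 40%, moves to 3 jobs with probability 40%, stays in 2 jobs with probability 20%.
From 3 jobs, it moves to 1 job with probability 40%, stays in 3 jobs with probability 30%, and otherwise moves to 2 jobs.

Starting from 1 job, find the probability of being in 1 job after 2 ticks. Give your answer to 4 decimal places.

0.3700

Sum over the intermediate state after 1 tick:
P = P(1 job→1 job)·P(1 job→1 job) + P(1 job→2 jobs)·P(2 jobs→1 job) + P(1 job→3 jobs)·P(3 jobs→1 job)
  = 0.3×0.3 + 0.35×0.4 + 0.35×0.4
  = 0.0900 + 0.1400 + 0.1400 = 0.3700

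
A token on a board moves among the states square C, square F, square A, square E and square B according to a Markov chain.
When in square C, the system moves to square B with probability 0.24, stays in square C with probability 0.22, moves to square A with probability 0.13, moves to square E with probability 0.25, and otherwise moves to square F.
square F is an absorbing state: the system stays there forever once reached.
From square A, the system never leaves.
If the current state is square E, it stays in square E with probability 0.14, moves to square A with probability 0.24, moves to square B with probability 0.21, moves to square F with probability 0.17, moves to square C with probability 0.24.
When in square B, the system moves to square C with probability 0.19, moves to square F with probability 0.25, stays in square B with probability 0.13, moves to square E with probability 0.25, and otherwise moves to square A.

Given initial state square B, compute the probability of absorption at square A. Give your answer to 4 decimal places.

Let h(s) be the probability of absorption at square A starting from transient state s. Then h(square A) = 1 and h(square F) = 0. By first-step analysis:
h(square C) = 0.22·h(square C) + 0.16·0 + 0.13·1 + 0.25·h(square E) + 0.24·h(square B)
h(square E) = 0.24·h(square C) + 0.17·0 + 0.24·1 + 0.14·h(square E) + 0.21·h(square B)
h(square B) = 0.19·h(square C) + 0.25·0 + 0.18·1 + 0.25·h(square E) + 0.13·h(square B)
Solving: h(square C) = 0.4771, h(square E) = 0.5250, h(square B) = 0.4620.
Starting from square B, the probability is 0.4620.

0.4620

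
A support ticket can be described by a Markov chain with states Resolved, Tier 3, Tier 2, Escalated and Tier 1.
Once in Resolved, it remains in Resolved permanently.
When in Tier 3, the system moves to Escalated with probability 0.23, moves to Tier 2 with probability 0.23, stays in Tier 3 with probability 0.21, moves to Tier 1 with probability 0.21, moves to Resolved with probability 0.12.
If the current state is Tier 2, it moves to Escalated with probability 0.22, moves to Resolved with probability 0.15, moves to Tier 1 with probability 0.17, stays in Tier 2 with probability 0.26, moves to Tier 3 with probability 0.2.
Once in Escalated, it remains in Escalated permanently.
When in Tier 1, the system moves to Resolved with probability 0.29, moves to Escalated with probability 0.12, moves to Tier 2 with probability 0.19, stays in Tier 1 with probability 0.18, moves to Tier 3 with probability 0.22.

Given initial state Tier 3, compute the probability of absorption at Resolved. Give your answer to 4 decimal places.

0.4369

Let h(s) be the probability of absorption at Resolved starting from transient state s. Then h(Resolved) = 1 and h(Escalated) = 0. By first-step analysis:
h(Tier 3) = 0.12·1 + 0.21·h(Tier 3) + 0.23·h(Tier 2) + 0.23·0 + 0.21·h(Tier 1)
h(Tier 2) = 0.15·1 + 0.2·h(Tier 3) + 0.26·h(Tier 2) + 0.22·0 + 0.17·h(Tier 1)
h(Tier 1) = 0.29·1 + 0.22·h(Tier 3) + 0.19·h(Tier 2) + 0.12·0 + 0.18·h(Tier 1)
Solving: h(Tier 3) = 0.4369, h(Tier 2) = 0.4531, h(Tier 1) = 0.5758.
Starting from Tier 3, the probability is 0.4369.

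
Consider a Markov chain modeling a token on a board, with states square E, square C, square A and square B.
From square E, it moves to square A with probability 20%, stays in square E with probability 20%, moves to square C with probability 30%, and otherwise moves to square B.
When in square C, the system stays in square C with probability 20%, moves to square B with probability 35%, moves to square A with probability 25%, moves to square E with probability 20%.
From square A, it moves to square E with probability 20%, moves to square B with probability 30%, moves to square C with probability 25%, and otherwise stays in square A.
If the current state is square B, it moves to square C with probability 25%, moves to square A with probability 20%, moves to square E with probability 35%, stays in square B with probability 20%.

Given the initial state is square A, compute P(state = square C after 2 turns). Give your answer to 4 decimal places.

0.2475

Propagate the distribution vector 2 turns from square A.
After 0 turns: (0.0000, 0.0000, 1.0000, 0.0000)
After 1 turn: (0.2000, 0.2500, 0.2500, 0.3000)
After 2 turns: (0.2450, 0.2475, 0.2250, 0.2825)
P(in square C after 2 turns) = 0.2475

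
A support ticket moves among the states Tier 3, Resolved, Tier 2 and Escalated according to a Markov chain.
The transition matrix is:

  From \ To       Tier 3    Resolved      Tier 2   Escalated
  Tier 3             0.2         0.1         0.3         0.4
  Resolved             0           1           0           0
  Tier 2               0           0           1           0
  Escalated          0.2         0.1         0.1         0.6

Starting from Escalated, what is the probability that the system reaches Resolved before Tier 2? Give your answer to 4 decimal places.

Let h(s) be the probability of absorption at Resolved starting from transient state s. Then h(Resolved) = 1 and h(Tier 2) = 0. By first-step analysis:
h(Tier 3) = 0.2·h(Tier 3) + 0.1·1 + 0.3·0 + 0.4·h(Escalated)
h(Escalated) = 0.2·h(Tier 3) + 0.1·1 + 0.1·0 + 0.6·h(Escalated)
Solving: h(Tier 3) = 0.3333, h(Escalated) = 0.4167.
Starting from Escalated, the probability is 0.4167.

0.4167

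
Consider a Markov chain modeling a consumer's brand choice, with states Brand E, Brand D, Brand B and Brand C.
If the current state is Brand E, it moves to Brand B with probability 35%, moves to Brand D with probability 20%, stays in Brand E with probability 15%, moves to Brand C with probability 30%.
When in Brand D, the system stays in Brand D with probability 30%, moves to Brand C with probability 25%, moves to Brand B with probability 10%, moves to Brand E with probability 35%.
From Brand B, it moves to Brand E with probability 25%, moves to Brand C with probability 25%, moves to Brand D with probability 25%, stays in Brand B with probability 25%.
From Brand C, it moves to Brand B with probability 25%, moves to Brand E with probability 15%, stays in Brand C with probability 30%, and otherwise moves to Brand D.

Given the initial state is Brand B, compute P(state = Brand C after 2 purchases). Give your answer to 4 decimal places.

Propagate the distribution vector 2 purchases from Brand B.
After 0 purchases: (0.0000, 0.0000, 1.0000, 0.0000)
After 1 purchase: (0.2500, 0.2500, 0.2500, 0.2500)
After 2 purchases: (0.2250, 0.2625, 0.2375, 0.2750)
P(in Brand C after 2 purchases) = 0.2750

0.2750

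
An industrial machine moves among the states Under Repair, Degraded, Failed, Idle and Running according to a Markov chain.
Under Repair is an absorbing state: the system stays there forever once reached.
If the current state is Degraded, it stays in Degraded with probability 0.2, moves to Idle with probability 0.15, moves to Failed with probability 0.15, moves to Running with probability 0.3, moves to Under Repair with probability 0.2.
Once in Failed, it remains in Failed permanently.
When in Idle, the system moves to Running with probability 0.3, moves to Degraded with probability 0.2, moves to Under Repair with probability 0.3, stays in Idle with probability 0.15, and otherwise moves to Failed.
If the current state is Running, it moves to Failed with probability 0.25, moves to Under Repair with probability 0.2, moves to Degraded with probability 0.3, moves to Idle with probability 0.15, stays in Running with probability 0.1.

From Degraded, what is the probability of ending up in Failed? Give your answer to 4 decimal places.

Let h(s) be the probability of absorption at Failed starting from transient state s. Then h(Failed) = 1 and h(Under Repair) = 0. By first-step analysis:
h(Degraded) = 0.2·0 + 0.2·h(Degraded) + 0.15·1 + 0.15·h(Idle) + 0.3·h(Running)
h(Idle) = 0.3·0 + 0.2·h(Degraded) + 0.05·1 + 0.15·h(Idle) + 0.3·h(Running)
h(Running) = 0.2·0 + 0.3·h(Degraded) + 0.25·1 + 0.15·h(Idle) + 0.1·h(Running)
Solving: h(Degraded) = 0.4267, h(Idle) = 0.3267, h(Running) = 0.4744.
Starting from Degraded, the probability is 0.4267.

0.4267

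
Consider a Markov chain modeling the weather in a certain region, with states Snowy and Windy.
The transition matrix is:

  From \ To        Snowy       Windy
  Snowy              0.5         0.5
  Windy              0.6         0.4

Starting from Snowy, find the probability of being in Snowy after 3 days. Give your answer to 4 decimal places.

Propagate the distribution vector 3 days from Snowy.
After 0 days: (1.0000, 0.0000)
After 1 day: (0.5000, 0.5000)
After 2 days: (0.5500, 0.4500)
After 3 days: (0.5450, 0.4550)
P(in Snowy after 3 days) = 0.5450

0.5450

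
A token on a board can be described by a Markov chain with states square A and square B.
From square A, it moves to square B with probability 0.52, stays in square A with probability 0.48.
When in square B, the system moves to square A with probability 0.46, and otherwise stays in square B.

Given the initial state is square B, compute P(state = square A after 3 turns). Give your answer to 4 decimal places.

Propagate the distribution vector 3 turns from square B.
After 0 turns: (0.0000, 1.0000)
After 1 turn: (0.4600, 0.5400)
After 2 turns: (0.4692, 0.5308)
After 3 turns: (0.4694, 0.5306)
P(in square A after 3 turns) = 0.4694

0.4694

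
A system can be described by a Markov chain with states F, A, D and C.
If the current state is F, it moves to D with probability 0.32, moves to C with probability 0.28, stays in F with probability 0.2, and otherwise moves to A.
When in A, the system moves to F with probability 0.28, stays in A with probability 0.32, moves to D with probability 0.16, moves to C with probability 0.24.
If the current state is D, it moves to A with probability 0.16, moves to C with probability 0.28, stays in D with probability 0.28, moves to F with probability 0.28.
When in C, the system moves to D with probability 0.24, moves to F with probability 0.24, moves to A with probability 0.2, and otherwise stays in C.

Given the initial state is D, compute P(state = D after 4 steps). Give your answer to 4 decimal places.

0.2529

Propagate the distribution vector 4 steps from D.
After 0 steps: (0.0000, 0.0000, 1.0000, 0.0000)
After 1 step: (0.2800, 0.1600, 0.2800, 0.2800)
After 2 steps: (0.2464, 0.2080, 0.2608, 0.2848)
After 3 steps: (0.2489, 0.2145, 0.2535, 0.2831)
After 4 steps: (0.2488, 0.2156, 0.2529, 0.2827)
P(in D after 4 steps) = 0.2529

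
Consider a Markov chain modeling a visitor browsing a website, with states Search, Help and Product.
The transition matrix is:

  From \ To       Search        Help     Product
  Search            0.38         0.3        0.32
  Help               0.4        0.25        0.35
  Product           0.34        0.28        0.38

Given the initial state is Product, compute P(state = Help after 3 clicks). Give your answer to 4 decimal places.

Propagate the distribution vector 3 clicks from Product.
After 0 clicks: (0.0000, 0.0000, 1.0000)
After 1 click: (0.3400, 0.2800, 0.3800)
After 2 clicks: (0.3704, 0.2784, 0.3512)
After 3 clicks: (0.3715, 0.2791, 0.3494)
P(in Help after 3 clicks) = 0.2791

0.2791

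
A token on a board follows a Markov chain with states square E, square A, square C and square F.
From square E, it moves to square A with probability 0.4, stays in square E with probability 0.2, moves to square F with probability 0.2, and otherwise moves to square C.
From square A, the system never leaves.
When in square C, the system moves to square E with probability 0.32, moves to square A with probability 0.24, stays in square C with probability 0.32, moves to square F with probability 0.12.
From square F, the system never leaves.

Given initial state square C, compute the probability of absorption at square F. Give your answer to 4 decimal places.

Let h(s) be the probability of absorption at square F starting from transient state s. Then h(square F) = 1 and h(square A) = 0. By first-step analysis:
h(square E) = 0.2·h(square E) + 0.4·0 + 0.2·h(square C) + 0.2·1
h(square C) = 0.32·h(square E) + 0.24·0 + 0.32·h(square C) + 0.12·1
Solving: h(square E) = 0.3333, h(square C) = 0.3333.
Starting from square C, the probability is 0.3333.

0.3333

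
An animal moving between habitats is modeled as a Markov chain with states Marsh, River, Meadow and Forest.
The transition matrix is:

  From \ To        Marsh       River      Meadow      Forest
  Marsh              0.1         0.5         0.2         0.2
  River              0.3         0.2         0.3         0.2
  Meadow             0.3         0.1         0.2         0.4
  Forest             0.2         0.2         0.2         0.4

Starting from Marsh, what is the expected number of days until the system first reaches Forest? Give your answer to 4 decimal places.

Let t(s) be the expected number of days to first reach Forest from state s, with t(Forest) = 0. Conditioning on the first day:
t(Marsh) = 1 + 0.1·t(Marsh) + 0.5·t(River) + 0.2·t(Meadow)
t(River) = 1 + 0.3·t(Marsh) + 0.2·t(River) + 0.3·t(Meadow)
t(Meadow) = 1 + 0.3·t(Marsh) + 0.1·t(River) + 0.2·t(Meadow)
Solving: t(Marsh) = 4.0606, t(River) = 4.0000, t(Meadow) = 3.2727.
Expected days from Marsh to Forest: 4.0606.

4.0606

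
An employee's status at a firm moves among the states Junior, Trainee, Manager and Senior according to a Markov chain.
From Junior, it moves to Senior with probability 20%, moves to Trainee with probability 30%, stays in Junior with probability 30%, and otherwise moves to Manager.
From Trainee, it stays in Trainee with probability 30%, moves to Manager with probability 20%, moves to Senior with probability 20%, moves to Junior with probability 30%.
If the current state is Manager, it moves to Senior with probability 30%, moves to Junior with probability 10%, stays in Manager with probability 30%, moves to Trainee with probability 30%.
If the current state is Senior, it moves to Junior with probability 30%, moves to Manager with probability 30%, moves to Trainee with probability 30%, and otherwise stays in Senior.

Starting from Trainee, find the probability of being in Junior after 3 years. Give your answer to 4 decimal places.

Propagate the distribution vector 3 years from Trainee.
After 0 years: (0.0000, 1.0000, 0.0000, 0.0000)
After 1 year: (0.3000, 0.3000, 0.2000, 0.2000)
After 2 years: (0.2600, 0.3000, 0.2400, 0.2000)
After 3 years: (0.2520, 0.3000, 0.2440, 0.2040)
P(in Junior after 3 years) = 0.2520

0.2520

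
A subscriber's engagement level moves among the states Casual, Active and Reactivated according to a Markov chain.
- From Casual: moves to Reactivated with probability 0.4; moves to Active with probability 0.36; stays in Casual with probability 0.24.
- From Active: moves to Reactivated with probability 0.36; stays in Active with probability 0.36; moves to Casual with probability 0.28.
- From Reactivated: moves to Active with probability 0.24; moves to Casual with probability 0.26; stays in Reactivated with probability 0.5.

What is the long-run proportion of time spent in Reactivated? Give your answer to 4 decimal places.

Let the stationary distribution be π with π = πP and π_1 + π_2 + π_3 = 1.
π_1 = 0.24·π_1 + 0.28·π_2 + 0.26·π_3
π_2 = 0.36·π_1 + 0.36·π_2 + 0.24·π_3
Solving with the normalization constraint gives π = (0.2609, 0.3083, 0.4307).
So the stationary probability of Reactivated is 0.4307.

0.4307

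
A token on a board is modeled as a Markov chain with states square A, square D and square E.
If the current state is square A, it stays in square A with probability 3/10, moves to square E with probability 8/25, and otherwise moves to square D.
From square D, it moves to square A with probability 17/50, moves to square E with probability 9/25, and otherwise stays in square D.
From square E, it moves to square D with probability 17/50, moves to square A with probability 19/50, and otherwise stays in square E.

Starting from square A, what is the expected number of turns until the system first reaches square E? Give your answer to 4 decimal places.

2.9933

Let t(s) be the expected number of turns to first reach square E from state s, with t(square E) = 0. Conditioning on the first turn:
t(square A) = 1 + 0.3·t(square A) + 0.38·t(square D)
t(square D) = 1 + 0.34·t(square A) + 0.3·t(square D)
Solving: t(square A) = 2.9933, t(square D) = 2.8825.
Expected turns from square A to square E: 2.9933.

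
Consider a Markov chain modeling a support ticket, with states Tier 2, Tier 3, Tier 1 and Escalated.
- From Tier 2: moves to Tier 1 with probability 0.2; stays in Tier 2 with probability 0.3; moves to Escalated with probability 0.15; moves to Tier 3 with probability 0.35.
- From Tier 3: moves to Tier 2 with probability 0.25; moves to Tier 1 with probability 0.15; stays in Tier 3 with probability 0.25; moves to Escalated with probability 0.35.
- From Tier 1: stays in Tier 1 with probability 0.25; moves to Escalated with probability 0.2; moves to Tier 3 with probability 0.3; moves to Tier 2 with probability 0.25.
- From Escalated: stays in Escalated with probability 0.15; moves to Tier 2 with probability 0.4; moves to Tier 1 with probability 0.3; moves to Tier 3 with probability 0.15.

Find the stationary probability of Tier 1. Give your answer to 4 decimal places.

Let the stationary distribution be π with π = πP and π_1 + π_2 + π_3 + π_4 = 1.
π_1 = 0.3·π_1 + 0.25·π_2 + 0.25·π_3 + 0.4·π_4
π_2 = 0.35·π_1 + 0.25·π_2 + 0.3·π_3 + 0.15·π_4
π_3 = 0.2·π_1 + 0.15·π_2 + 0.25·π_3 + 0.3·π_4
Solving with the normalization constraint gives π = (0.2971, 0.2692, 0.2190, 0.2148).
So the stationary probability of Tier 1 is 0.2190.

0.2190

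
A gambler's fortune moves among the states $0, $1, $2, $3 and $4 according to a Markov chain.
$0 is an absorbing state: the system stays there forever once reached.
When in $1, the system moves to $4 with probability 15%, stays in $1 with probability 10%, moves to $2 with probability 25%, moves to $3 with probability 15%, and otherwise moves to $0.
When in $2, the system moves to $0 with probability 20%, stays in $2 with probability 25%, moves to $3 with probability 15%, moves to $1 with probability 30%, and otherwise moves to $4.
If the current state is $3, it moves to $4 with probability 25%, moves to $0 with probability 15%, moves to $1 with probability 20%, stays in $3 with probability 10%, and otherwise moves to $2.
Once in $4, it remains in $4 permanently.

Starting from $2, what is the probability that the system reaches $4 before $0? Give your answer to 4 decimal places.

0.3684

Let h(s) be the probability of absorption at $4 starting from transient state s. Then h($4) = 1 and h($0) = 0. By first-step analysis:
h($1) = 0.35·0 + 0.1·h($1) + 0.25·h($2) + 0.15·h($3) + 0.15·1
h($2) = 0.2·0 + 0.3·h($1) + 0.25·h($2) + 0.15·h($3) + 0.1·1
h($3) = 0.15·0 + 0.2·h($1) + 0.3·h($2) + 0.1·h($3) + 0.25·1
Solving: h($1) = 0.3487, h($2) = 0.3684, h($3) = 0.4781.
Starting from $2, the probability is 0.3684.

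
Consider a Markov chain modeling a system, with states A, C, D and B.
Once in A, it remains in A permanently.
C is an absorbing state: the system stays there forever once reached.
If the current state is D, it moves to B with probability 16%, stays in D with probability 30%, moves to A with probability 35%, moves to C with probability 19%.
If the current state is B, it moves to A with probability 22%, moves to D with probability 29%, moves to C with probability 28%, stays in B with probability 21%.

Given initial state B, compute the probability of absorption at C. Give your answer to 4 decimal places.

0.4957

Let h(s) be the probability of absorption at C starting from transient state s. Then h(C) = 1 and h(A) = 0. By first-step analysis:
h(D) = 0.35·0 + 0.19·1 + 0.3·h(D) + 0.16·h(B)
h(B) = 0.22·0 + 0.28·1 + 0.29·h(D) + 0.21·h(B)
Solving: h(D) = 0.3847, h(B) = 0.4957.
Starting from B, the probability is 0.4957.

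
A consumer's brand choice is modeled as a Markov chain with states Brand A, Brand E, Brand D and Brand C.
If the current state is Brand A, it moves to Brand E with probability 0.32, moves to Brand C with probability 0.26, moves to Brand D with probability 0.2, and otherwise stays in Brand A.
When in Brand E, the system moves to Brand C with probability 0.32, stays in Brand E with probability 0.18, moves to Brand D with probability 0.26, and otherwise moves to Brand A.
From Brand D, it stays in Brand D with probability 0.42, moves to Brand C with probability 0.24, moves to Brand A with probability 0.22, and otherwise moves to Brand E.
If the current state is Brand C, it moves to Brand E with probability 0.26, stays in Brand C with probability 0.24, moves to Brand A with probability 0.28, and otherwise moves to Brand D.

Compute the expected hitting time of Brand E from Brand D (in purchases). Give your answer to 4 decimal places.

Let t(s) be the expected number of purchases to first reach Brand E from state s, with t(Brand E) = 0. Conditioning on the first purchase:
t(Brand A) = 1 + 0.22·t(Brand A) + 0.2·t(Brand D) + 0.26·t(Brand C)
t(Brand D) = 1 + 0.22·t(Brand A) + 0.42·t(Brand D) + 0.24·t(Brand C)
t(Brand C) = 1 + 0.28·t(Brand A) + 0.22·t(Brand D) + 0.24·t(Brand C)
Solving: t(Brand A) = 3.9611, t(Brand D) = 4.9703, t(Brand C) = 4.2139.
Expected purchases from Brand D to Brand E: 4.9703.

4.9703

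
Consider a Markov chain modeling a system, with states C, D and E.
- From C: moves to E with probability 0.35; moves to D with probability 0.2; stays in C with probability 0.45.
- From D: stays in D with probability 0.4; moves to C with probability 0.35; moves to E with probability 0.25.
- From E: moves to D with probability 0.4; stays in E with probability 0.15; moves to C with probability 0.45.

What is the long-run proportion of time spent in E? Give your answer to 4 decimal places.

Let the stationary distribution be π with π = πP and π_1 + π_2 + π_3 = 1.
π_1 = 0.45·π_1 + 0.35·π_2 + 0.45·π_3
π_2 = 0.2·π_1 + 0.4·π_2 + 0.4·π_3
Solving with the normalization constraint gives π = (0.4184, 0.3163, 0.2653).
So the stationary probability of E is 0.2653.

0.2653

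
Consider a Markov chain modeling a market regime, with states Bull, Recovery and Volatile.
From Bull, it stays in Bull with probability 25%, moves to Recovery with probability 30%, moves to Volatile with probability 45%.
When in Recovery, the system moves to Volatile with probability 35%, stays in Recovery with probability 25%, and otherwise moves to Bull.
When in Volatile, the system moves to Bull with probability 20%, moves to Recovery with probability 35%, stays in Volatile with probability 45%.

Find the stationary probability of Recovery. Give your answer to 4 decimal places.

0.3057

Let the stationary distribution be π with π = πP and π_1 + π_2 + π_3 = 1.
π_1 = 0.25·π_1 + 0.4·π_2 + 0.2·π_3
π_2 = 0.3·π_1 + 0.25·π_2 + 0.35·π_3
Solving with the normalization constraint gives π = (0.2749, 0.3057, 0.4194).
So the stationary probability of Recovery is 0.3057.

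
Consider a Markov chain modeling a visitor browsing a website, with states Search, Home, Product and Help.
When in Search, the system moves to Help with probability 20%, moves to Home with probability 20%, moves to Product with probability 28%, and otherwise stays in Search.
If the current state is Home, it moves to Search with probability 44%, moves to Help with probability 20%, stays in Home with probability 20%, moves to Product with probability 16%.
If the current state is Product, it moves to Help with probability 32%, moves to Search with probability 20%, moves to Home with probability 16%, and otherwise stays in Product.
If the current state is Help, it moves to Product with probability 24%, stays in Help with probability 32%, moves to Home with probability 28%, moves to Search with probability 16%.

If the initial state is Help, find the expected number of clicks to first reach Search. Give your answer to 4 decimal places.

Let t(s) be the expected number of clicks to first reach Search from state s, with t(Search) = 0. Conditioning on the first click:
t(Home) = 1 + 0.2·t(Home) + 0.16·t(Product) + 0.2·t(Help)
t(Product) = 1 + 0.16·t(Home) + 0.32·t(Product) + 0.32·t(Help)
t(Help) = 1 + 0.28·t(Home) + 0.24·t(Product) + 0.32·t(Help)
Solving: t(Home) = 3.1588, t(Product) = 4.2186, t(Help) = 4.2602.
Expected clicks from Help to Search: 4.2602.

4.2602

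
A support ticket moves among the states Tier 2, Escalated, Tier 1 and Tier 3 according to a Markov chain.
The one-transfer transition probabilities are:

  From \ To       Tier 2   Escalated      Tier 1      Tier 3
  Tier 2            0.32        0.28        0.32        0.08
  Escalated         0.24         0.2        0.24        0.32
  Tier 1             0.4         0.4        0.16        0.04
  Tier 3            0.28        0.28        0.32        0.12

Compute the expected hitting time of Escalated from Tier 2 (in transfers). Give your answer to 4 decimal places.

Let t(s) be the expected number of transfers to first reach Escalated from state s, with t(Escalated) = 0. Conditioning on the first transfer:
t(Tier 2) = 1 + 0.32·t(Tier 2) + 0.32·t(Tier 1) + 0.08·t(Tier 3)
t(Tier 1) = 1 + 0.4·t(Tier 2) + 0.16·t(Tier 1) + 0.04·t(Tier 3)
t(Tier 3) = 1 + 0.28·t(Tier 2) + 0.32·t(Tier 1) + 0.12·t(Tier 3)
Solving: t(Tier 2) = 3.1938, t(Tier 1) = 2.8634, t(Tier 3) = 3.1938.
Expected transfers from Tier 2 to Escalated: 3.1938.

3.1938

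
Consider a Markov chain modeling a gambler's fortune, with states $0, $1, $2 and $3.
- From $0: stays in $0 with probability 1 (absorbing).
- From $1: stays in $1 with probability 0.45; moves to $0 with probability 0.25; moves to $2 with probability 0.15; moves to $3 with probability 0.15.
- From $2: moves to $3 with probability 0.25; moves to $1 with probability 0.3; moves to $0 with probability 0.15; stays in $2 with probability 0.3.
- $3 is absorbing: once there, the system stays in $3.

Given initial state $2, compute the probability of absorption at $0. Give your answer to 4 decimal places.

Let h(s) be the probability of absorption at $0 starting from transient state s. Then h($0) = 1 and h($3) = 0. By first-step analysis:
h($1) = 0.25·1 + 0.45·h($1) + 0.15·h($2) + 0.15·0
h($2) = 0.15·1 + 0.3·h($1) + 0.3·h($2) + 0.25·0
Solving: h($1) = 0.5809, h($2) = 0.4632.
Starting from $2, the probability is 0.4632.

0.4632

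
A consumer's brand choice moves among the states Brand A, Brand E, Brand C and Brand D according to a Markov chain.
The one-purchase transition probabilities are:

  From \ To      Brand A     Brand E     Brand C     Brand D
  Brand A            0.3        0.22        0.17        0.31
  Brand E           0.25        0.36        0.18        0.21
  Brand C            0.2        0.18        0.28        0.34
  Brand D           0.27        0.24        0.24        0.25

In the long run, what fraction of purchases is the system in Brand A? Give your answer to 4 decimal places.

0.2576

Let the stationary distribution be π with π = πP and π_1 + π_2 + π_3 + π_4 = 1.
π_1 = 0.3·π_1 + 0.25·π_2 + 0.2·π_3 + 0.27·π_4
π_2 = 0.22·π_1 + 0.36·π_2 + 0.18·π_3 + 0.24·π_4
π_3 = 0.17·π_1 + 0.18·π_2 + 0.28·π_3 + 0.24·π_4
Solving with the normalization constraint gives π = (0.2576, 0.2522, 0.2155, 0.2748).
So the stationary probability of Brand A is 0.2576.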